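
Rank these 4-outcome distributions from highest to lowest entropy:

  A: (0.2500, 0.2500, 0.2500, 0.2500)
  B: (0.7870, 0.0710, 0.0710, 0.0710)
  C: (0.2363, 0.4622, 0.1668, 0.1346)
A > C > B

Key insight: Entropy is maximized by uniform distributions and minimized by concentrated distributions.

- Uniform distributions have maximum entropy log₂(4) = 2.0000 bits
- The more "peaked" or concentrated a distribution, the lower its entropy

Entropies:
  H(A) = 2.0000 bits
  H(B) = 1.0848 bits
  H(C) = 1.8269 bits

Ranking: A > C > B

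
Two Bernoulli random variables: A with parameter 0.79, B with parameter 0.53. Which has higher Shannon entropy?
B

For binary distributions, entropy is maximized at p=0.5 and decreases as p moves toward 0 or 1.

H(A) = H(0.79) = 0.7415 bits
H(B) = H(0.53) = 0.9974 bits

Distribution B (p=0.53) is closer to uniform (p=0.5), so it has higher entropy.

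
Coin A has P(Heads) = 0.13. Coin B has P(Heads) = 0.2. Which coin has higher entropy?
B

For binary distributions, entropy is maximized at p=0.5 and decreases as p moves toward 0 or 1.

H(A) = H(0.13) = 0.5574 bits
H(B) = H(0.2) = 0.7219 bits

Distribution B (p=0.2) is closer to uniform (p=0.5), so it has higher entropy.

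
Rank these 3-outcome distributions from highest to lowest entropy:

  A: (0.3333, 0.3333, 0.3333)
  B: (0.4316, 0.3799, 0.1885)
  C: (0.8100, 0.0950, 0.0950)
A > B > C

Key insight: Entropy is maximized by uniform distributions and minimized by concentrated distributions.

- Uniform distributions have maximum entropy log₂(3) = 1.5850 bits
- The more "peaked" or concentrated a distribution, the lower its entropy

Entropies:
  H(A) = 1.5850 bits
  H(B) = 1.5075 bits
  H(C) = 0.8915 bits

Ranking: A > B > C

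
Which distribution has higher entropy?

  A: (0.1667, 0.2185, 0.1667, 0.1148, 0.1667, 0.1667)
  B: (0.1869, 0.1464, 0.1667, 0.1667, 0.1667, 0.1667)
B

Both distributions are close to uniform, making this a harder comparison.

H(A) = 2.5613 bits
H(B) = 2.5814 bits

The distribution closer to uniform has higher entropy.
Answer: B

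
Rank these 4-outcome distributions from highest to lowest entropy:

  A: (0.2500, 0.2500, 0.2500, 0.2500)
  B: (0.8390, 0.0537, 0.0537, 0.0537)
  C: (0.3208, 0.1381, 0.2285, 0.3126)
A > C > B

Key insight: Entropy is maximized by uniform distributions and minimized by concentrated distributions.

- Uniform distributions have maximum entropy log₂(4) = 2.0000 bits
- The more "peaked" or concentrated a distribution, the lower its entropy

Entropies:
  H(A) = 2.0000 bits
  H(B) = 0.8919 bits
  H(C) = 1.9317 bits

Ranking: A > C > B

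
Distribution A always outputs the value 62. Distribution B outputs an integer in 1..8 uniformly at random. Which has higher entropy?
B

A is deterministic, so H(A) = 0. B is uniform over 8 outcomes, so H(B) = log₂(8) = 3.000 bits. Any distribution with genuine randomness has higher entropy than a deterministic one.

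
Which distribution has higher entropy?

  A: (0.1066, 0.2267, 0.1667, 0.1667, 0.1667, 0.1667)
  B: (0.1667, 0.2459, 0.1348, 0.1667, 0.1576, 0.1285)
A

Both distributions are close to uniform, making this a harder comparison.

H(A) = 2.5531 bits
H(B) = 2.5494 bits

The distribution closer to uniform has higher entropy.
Answer: A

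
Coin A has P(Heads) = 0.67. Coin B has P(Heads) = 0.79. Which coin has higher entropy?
A

For binary distributions, entropy is maximized at p=0.5 and decreases as p moves toward 0 or 1.

H(A) = H(0.67) = 0.9149 bits
H(B) = H(0.79) = 0.7415 bits

Distribution A (p=0.67) is closer to uniform (p=0.5), so it has higher entropy.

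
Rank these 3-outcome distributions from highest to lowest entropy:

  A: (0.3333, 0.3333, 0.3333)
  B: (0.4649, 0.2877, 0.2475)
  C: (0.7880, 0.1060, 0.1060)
A > B > C

Key insight: Entropy is maximized by uniform distributions and minimized by concentrated distributions.

- Uniform distributions have maximum entropy log₂(3) = 1.5850 bits
- The more "peaked" or concentrated a distribution, the lower its entropy

Entropies:
  H(A) = 1.5850 bits
  H(B) = 1.5294 bits
  H(C) = 0.9573 bits

Ranking: A > B > C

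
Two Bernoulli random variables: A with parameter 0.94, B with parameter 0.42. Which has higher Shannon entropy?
B

For binary distributions, entropy is maximized at p=0.5 and decreases as p moves toward 0 or 1.

H(A) = H(0.94) = 0.3274 bits
H(B) = H(0.42) = 0.9815 bits

Distribution B (p=0.42) is closer to uniform (p=0.5), so it has higher entropy.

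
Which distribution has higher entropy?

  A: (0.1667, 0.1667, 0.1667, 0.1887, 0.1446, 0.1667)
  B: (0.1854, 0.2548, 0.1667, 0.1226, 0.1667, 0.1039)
A

Both distributions are close to uniform, making this a harder comparison.

H(A) = 2.5808 bits
H(B) = 2.5256 bits

The distribution closer to uniform has higher entropy.
Answer: A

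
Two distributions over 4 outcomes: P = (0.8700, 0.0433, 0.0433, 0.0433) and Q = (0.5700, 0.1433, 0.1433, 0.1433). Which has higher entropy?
Q

P is highly concentrated on one outcome (87%), making it nearly deterministic. Q spreads its mass more evenly (max 57%). The more spread-out distribution has higher entropy: H(P) ≈ 0.763 bits, H(Q) ≈ 1.667 bits.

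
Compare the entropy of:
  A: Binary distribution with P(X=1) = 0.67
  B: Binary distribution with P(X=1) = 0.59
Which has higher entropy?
B

For binary distributions, entropy is maximized at p=0.5 and decreases as p moves toward 0 or 1.

H(A) = H(0.67) = 0.9149 bits
H(B) = H(0.59) = 0.9765 bits

Distribution B (p=0.59) is closer to uniform (p=0.5), so it has higher entropy.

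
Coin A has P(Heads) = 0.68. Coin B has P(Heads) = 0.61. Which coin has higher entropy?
B

For binary distributions, entropy is maximized at p=0.5 and decreases as p moves toward 0 or 1.

H(A) = H(0.68) = 0.9044 bits
H(B) = H(0.61) = 0.9648 bits

Distribution B (p=0.61) is closer to uniform (p=0.5), so it has higher entropy.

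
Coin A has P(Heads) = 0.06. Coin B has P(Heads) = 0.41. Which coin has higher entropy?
B

For binary distributions, entropy is maximized at p=0.5 and decreases as p moves toward 0 or 1.

H(A) = H(0.06) = 0.3274 bits
H(B) = H(0.41) = 0.9765 bits

Distribution B (p=0.41) is closer to uniform (p=0.5), so it has higher entropy.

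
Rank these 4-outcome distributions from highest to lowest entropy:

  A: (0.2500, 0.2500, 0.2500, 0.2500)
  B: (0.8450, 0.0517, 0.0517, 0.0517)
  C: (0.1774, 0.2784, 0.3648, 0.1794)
A > C > B

Key insight: Entropy is maximized by uniform distributions and minimized by concentrated distributions.

- Uniform distributions have maximum entropy log₂(4) = 2.0000 bits
- The more "peaked" or concentrated a distribution, the lower its entropy

Entropies:
  H(A) = 2.0000 bits
  H(B) = 0.8679 bits
  H(C) = 1.9316 bits

Ranking: A > C > B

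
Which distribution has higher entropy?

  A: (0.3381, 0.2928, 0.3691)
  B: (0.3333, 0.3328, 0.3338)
B

Both distributions are close to uniform, making this a harder comparison.

H(A) = 1.5785 bits
H(B) = 1.5850 bits

The distribution closer to uniform has higher entropy.
Answer: B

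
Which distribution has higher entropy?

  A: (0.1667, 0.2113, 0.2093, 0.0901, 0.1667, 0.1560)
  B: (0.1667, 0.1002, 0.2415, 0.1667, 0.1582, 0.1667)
B

Both distributions are close to uniform, making this a harder comparison.

H(A) = 2.5387 bits
H(B) = 2.5411 bits

The distribution closer to uniform has higher entropy.
Answer: B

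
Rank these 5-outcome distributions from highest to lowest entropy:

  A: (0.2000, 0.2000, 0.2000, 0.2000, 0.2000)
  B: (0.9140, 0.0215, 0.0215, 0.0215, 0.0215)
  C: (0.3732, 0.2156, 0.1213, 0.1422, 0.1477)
A > C > B

Key insight: Entropy is maximized by uniform distributions and minimized by concentrated distributions.

- Uniform distributions have maximum entropy log₂(5) = 2.3219 bits
- The more "peaked" or concentrated a distribution, the lower its entropy

Entropies:
  H(A) = 2.3219 bits
  H(B) = 0.5950 bits
  H(C) = 2.1848 bits

Ranking: A > C > B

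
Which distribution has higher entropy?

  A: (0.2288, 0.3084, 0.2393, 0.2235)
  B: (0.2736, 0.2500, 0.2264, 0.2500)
B

Both distributions are close to uniform, making this a harder comparison.

H(A) = 1.9871 bits
H(B) = 1.9968 bits

The distribution closer to uniform has higher entropy.
Answer: B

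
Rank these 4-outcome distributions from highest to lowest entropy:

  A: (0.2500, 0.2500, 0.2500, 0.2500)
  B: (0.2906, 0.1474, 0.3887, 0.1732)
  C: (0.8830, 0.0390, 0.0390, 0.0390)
A > B > C

Key insight: Entropy is maximized by uniform distributions and minimized by concentrated distributions.

- Uniform distributions have maximum entropy log₂(4) = 2.0000 bits
- The more "peaked" or concentrated a distribution, the lower its entropy

Entropies:
  H(A) = 2.0000 bits
  H(B) = 1.8934 bits
  H(C) = 0.7061 bits

Ranking: A > B > C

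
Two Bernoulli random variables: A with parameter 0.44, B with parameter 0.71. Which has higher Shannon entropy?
A

For binary distributions, entropy is maximized at p=0.5 and decreases as p moves toward 0 or 1.

H(A) = H(0.44) = 0.9896 bits
H(B) = H(0.71) = 0.8687 bits

Distribution A (p=0.44) is closer to uniform (p=0.5), so it has higher entropy.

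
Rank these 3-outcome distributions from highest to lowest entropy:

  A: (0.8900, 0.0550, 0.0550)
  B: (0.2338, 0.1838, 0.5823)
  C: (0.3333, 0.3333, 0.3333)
C > B > A

Key insight: Entropy is maximized by uniform distributions and minimized by concentrated distributions.

- Uniform distributions have maximum entropy log₂(3) = 1.5850 bits
- The more "peaked" or concentrated a distribution, the lower its entropy

Entropies:
  H(A) = 0.6099 bits
  H(B) = 1.3937 bits
  H(C) = 1.5850 bits

Ranking: C > B > A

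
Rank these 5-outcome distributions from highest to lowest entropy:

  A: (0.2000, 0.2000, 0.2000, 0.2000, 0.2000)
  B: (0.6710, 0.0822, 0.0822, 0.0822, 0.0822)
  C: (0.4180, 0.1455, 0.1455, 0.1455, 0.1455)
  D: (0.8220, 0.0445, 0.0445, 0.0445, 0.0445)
A > C > B > D

Key insight: Entropy is maximized by uniform distributions and minimized by concentrated distributions.

Entropies:
  H(A) = 2.3219 bits
  H(B) = 1.5719 bits
  H(C) = 2.1445 bits
  H(D) = 1.0317 bits

Ranking: A > C > B > D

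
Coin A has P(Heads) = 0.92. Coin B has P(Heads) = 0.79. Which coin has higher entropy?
B

For binary distributions, entropy is maximized at p=0.5 and decreases as p moves toward 0 or 1.

H(A) = H(0.92) = 0.4022 bits
H(B) = H(0.79) = 0.7415 bits

Distribution B (p=0.79) is closer to uniform (p=0.5), so it has higher entropy.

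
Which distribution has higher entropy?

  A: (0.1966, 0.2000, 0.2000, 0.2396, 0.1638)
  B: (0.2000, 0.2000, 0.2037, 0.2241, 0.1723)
B

Both distributions are close to uniform, making this a harder comparison.

H(A) = 2.3115 bits
H(B) = 2.3170 bits

The distribution closer to uniform has higher entropy.
Answer: B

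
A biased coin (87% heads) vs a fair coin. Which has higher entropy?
Fair coin

The fair coin is uniform (p=0.5), maximizing binary entropy at 1 bit. The biased coin has H(0.87) ≈ 0.557 bits — its outcome is more predictable, so its entropy is lower.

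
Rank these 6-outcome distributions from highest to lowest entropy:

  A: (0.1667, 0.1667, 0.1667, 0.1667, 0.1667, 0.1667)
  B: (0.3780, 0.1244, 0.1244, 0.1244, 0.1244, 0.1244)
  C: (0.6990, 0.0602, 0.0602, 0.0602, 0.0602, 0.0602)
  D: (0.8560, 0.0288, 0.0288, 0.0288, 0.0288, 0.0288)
A > B > C > D

Key insight: Entropy is maximized by uniform distributions and minimized by concentrated distributions.

Entropies:
  H(A) = 2.5850 bits
  H(B) = 2.4009 bits
  H(C) = 1.5814 bits
  H(D) = 0.9290 bits

Ranking: A > B > C > D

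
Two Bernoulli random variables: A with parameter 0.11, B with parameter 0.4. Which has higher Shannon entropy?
B

For binary distributions, entropy is maximized at p=0.5 and decreases as p moves toward 0 or 1.

H(A) = H(0.11) = 0.4999 bits
H(B) = H(0.4) = 0.9710 bits

Distribution B (p=0.4) is closer to uniform (p=0.5), so it has higher entropy.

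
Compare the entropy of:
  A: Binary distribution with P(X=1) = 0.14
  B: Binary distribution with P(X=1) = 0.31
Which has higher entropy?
B

For binary distributions, entropy is maximized at p=0.5 and decreases as p moves toward 0 or 1.

H(A) = H(0.14) = 0.5842 bits
H(B) = H(0.31) = 0.8932 bits

Distribution B (p=0.31) is closer to uniform (p=0.5), so it has higher entropy.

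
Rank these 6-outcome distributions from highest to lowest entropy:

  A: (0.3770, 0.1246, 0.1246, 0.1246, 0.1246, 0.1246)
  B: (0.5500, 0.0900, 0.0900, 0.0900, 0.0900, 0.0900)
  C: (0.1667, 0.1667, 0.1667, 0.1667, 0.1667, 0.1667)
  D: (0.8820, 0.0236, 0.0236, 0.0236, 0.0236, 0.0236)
C > A > B > D

Key insight: Entropy is maximized by uniform distributions and minimized by concentrated distributions.

Entropies:
  H(A) = 2.4025 bits
  H(B) = 2.0376 bits
  H(C) = 2.5850 bits
  H(D) = 0.7976 bits

Ranking: C > A > B > D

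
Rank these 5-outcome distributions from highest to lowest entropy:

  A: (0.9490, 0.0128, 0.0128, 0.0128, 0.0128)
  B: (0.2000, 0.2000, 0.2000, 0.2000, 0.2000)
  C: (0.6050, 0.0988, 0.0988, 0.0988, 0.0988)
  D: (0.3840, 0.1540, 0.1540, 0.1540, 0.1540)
B > D > C > A

Key insight: Entropy is maximized by uniform distributions and minimized by concentrated distributions.

Entropies:
  H(A) = 0.3926 bits
  H(B) = 2.3219 bits
  H(C) = 1.7580 bits
  H(D) = 2.1928 bits

Ranking: B > D > C > A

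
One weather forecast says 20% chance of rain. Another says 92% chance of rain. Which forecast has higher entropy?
20% forecast

Treat each forecast as a Bernoulli distribution. Binary entropy is maximized at p=0.5 and falls off symmetrically toward 0 or 1. The 20% forecast is closer to 50%, so it is more uncertain. H(20%) ≈ 0.722 bits, H(92%) ≈ 0.402 bits.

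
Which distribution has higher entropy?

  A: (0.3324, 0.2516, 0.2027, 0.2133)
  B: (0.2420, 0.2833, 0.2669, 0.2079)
B

Both distributions are close to uniform, making this a harder comparison.

H(A) = 1.9713 bits
H(B) = 1.9905 bits

The distribution closer to uniform has higher entropy.
Answer: B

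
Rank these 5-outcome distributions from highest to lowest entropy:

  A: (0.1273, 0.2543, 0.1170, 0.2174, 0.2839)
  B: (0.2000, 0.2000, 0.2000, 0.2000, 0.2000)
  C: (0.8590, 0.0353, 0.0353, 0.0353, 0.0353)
B > A > C

Key insight: Entropy is maximized by uniform distributions and minimized by concentrated distributions.

- Uniform distributions have maximum entropy log₂(5) = 2.3219 bits
- The more "peaked" or concentrated a distribution, the lower its entropy

Entropies:
  H(A) = 2.2375 bits
  H(B) = 2.3219 bits
  H(C) = 0.8689 bits

Ranking: B > A > C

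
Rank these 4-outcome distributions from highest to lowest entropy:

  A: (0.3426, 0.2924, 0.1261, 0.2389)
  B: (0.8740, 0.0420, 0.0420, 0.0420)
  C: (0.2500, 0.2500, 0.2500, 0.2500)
C > A > B

Key insight: Entropy is maximized by uniform distributions and minimized by concentrated distributions.

- Uniform distributions have maximum entropy log₂(4) = 2.0000 bits
- The more "peaked" or concentrated a distribution, the lower its entropy

Entropies:
  H(A) = 1.9183 bits
  H(B) = 0.7461 bits
  H(C) = 2.0000 bits

Ranking: C > A > B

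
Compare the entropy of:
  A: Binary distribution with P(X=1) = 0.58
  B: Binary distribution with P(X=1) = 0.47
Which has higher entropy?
B

For binary distributions, entropy is maximized at p=0.5 and decreases as p moves toward 0 or 1.

H(A) = H(0.58) = 0.9815 bits
H(B) = H(0.47) = 0.9974 bits

Distribution B (p=0.47) is closer to uniform (p=0.5), so it has higher entropy.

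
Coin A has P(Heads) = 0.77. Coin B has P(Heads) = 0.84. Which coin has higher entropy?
A

For binary distributions, entropy is maximized at p=0.5 and decreases as p moves toward 0 or 1.

H(A) = H(0.77) = 0.7780 bits
H(B) = H(0.84) = 0.6343 bits

Distribution A (p=0.77) is closer to uniform (p=0.5), so it has higher entropy.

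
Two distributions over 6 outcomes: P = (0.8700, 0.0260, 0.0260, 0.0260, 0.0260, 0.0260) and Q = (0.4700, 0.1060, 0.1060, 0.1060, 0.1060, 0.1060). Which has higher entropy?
Q

P is highly concentrated on one outcome (87%), making it nearly deterministic. Q spreads its mass more evenly (max 47%). The more spread-out distribution has higher entropy: H(P) ≈ 0.859 bits, H(Q) ≈ 2.228 bits.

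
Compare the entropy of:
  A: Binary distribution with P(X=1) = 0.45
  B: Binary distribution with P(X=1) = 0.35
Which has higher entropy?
A

For binary distributions, entropy is maximized at p=0.5 and decreases as p moves toward 0 or 1.

H(A) = H(0.45) = 0.9928 bits
H(B) = H(0.35) = 0.9341 bits

Distribution A (p=0.45) is closer to uniform (p=0.5), so it has higher entropy.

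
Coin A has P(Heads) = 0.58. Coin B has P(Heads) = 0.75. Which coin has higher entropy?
A

For binary distributions, entropy is maximized at p=0.5 and decreases as p moves toward 0 or 1.

H(A) = H(0.58) = 0.9815 bits
H(B) = H(0.75) = 0.8113 bits

Distribution A (p=0.58) is closer to uniform (p=0.5), so it has higher entropy.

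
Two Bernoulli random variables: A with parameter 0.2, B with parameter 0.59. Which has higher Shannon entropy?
B

For binary distributions, entropy is maximized at p=0.5 and decreases as p moves toward 0 or 1.

H(A) = H(0.2) = 0.7219 bits
H(B) = H(0.59) = 0.9765 bits

Distribution B (p=0.59) is closer to uniform (p=0.5), so it has higher entropy.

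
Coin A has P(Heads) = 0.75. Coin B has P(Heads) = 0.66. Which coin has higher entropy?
B

For binary distributions, entropy is maximized at p=0.5 and decreases as p moves toward 0 or 1.

H(A) = H(0.75) = 0.8113 bits
H(B) = H(0.66) = 0.9248 bits

Distribution B (p=0.66) is closer to uniform (p=0.5), so it has higher entropy.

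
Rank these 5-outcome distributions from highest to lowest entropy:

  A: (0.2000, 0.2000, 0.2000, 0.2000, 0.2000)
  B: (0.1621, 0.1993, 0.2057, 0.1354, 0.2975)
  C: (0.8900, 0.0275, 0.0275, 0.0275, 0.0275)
A > B > C

Key insight: Entropy is maximized by uniform distributions and minimized by concentrated distributions.

- Uniform distributions have maximum entropy log₂(5) = 2.3219 bits
- The more "peaked" or concentrated a distribution, the lower its entropy

Entropies:
  H(A) = 2.3219 bits
  H(B) = 2.2695 bits
  H(C) = 0.7199 bits

Ranking: A > B > C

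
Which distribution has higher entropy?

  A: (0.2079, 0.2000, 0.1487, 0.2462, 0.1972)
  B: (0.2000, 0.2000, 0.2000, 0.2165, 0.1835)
B

Both distributions are close to uniform, making this a harder comparison.

H(A) = 2.3041 bits
H(B) = 2.3200 bits

The distribution closer to uniform has higher entropy.
Answer: B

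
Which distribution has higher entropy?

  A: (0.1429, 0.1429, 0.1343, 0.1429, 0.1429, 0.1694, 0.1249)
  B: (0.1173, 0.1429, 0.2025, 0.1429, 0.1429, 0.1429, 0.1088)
A

Both distributions are close to uniform, making this a harder comparison.

H(A) = 2.8019 bits
H(B) = 2.7816 bits

The distribution closer to uniform has higher entropy.
Answer: A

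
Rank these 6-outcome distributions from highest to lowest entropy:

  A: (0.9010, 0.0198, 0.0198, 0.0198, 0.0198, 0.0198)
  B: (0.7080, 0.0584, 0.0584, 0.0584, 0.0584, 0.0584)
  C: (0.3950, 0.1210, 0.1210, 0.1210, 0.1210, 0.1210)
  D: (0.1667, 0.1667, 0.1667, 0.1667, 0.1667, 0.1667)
D > C > B > A

Key insight: Entropy is maximized by uniform distributions and minimized by concentrated distributions.

Entropies:
  H(A) = 0.6957 bits
  H(B) = 1.5493 bits
  H(C) = 2.3727 bits
  H(D) = 2.5850 bits

Ranking: D > C > B > A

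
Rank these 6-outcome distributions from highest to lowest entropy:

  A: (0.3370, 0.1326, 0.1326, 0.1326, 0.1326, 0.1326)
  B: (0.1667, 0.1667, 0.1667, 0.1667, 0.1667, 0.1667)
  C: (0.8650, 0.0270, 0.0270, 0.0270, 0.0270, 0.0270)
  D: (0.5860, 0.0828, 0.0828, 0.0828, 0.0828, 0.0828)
B > A > D > C

Key insight: Entropy is maximized by uniform distributions and minimized by concentrated distributions.

Entropies:
  H(A) = 2.4614 bits
  H(B) = 2.5850 bits
  H(C) = 0.8845 bits
  H(D) = 1.9398 bits

Ranking: B > A > D > C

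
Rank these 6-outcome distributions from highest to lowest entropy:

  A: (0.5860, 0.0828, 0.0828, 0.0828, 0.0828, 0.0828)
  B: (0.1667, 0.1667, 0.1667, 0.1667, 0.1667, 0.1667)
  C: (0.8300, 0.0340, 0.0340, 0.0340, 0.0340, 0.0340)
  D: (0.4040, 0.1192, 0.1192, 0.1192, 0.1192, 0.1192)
B > D > A > C

Key insight: Entropy is maximized by uniform distributions and minimized by concentrated distributions.

Entropies:
  H(A) = 1.9398 bits
  H(B) = 2.5850 bits
  H(C) = 1.0524 bits
  H(D) = 2.3571 bits

Ranking: B > D > A > C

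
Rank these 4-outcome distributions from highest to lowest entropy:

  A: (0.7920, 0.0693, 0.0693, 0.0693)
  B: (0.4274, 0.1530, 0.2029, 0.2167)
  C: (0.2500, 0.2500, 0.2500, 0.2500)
C > B > A

Key insight: Entropy is maximized by uniform distributions and minimized by concentrated distributions.

- Uniform distributions have maximum entropy log₂(4) = 2.0000 bits
- The more "peaked" or concentrated a distribution, the lower its entropy

Entropies:
  H(A) = 1.0673 bits
  H(B) = 1.8836 bits
  H(C) = 2.0000 bits

Ranking: C > B > A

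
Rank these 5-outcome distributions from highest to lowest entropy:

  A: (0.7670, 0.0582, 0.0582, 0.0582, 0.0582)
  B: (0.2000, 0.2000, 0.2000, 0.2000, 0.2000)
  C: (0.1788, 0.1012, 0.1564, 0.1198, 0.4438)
B > C > A

Key insight: Entropy is maximized by uniform distributions and minimized by concentrated distributions.

- Uniform distributions have maximum entropy log₂(5) = 2.3219 bits
- The more "peaked" or concentrated a distribution, the lower its entropy

Entropies:
  H(A) = 1.2492 bits
  H(B) = 2.3219 bits
  H(C) = 2.0841 bits

Ranking: B > C > A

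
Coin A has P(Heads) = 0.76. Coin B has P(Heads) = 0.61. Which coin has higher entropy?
B

For binary distributions, entropy is maximized at p=0.5 and decreases as p moves toward 0 or 1.

H(A) = H(0.76) = 0.7950 bits
H(B) = H(0.61) = 0.9648 bits

Distribution B (p=0.61) is closer to uniform (p=0.5), so it has higher entropy.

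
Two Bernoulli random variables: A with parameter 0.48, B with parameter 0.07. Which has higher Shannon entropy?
A

For binary distributions, entropy is maximized at p=0.5 and decreases as p moves toward 0 or 1.

H(A) = H(0.48) = 0.9988 bits
H(B) = H(0.07) = 0.3659 bits

Distribution A (p=0.48) is closer to uniform (p=0.5), so it has higher entropy.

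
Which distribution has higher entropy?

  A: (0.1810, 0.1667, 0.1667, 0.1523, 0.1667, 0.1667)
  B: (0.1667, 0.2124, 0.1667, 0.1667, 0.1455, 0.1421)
A

Both distributions are close to uniform, making this a harder comparison.

H(A) = 2.5832 bits
H(B) = 2.5719 bits

The distribution closer to uniform has higher entropy.
Answer: A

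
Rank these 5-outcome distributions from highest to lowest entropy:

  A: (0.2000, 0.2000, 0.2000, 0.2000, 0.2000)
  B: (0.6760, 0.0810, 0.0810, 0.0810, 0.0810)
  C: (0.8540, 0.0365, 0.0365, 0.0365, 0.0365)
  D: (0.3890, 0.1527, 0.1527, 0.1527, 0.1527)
A > D > B > C

Key insight: Entropy is maximized by uniform distributions and minimized by concentrated distributions.

Entropies:
  H(A) = 2.3219 bits
  H(B) = 1.5567 bits
  H(C) = 0.8917 bits
  H(D) = 2.1862 bits

Ranking: A > D > B > C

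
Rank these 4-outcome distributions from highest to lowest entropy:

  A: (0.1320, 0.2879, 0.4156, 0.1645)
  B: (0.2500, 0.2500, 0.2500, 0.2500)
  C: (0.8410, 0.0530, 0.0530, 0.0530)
B > A > C

Key insight: Entropy is maximized by uniform distributions and minimized by concentrated distributions.

- Uniform distributions have maximum entropy log₂(4) = 2.0000 bits
- The more "peaked" or concentrated a distribution, the lower its entropy

Entropies:
  H(A) = 1.8576 bits
  H(B) = 2.0000 bits
  H(C) = 0.8839 bits

Ranking: B > A > C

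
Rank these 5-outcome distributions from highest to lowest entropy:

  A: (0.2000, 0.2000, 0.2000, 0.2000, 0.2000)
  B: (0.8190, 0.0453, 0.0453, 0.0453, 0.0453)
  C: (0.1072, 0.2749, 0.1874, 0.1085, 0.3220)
A > C > B

Key insight: Entropy is maximized by uniform distributions and minimized by concentrated distributions.

- Uniform distributions have maximum entropy log₂(5) = 2.3219 bits
- The more "peaked" or concentrated a distribution, the lower its entropy

Entropies:
  H(A) = 2.3219 bits
  H(B) = 1.0443 bits
  H(C) = 2.1844 bits

Ranking: A > C > B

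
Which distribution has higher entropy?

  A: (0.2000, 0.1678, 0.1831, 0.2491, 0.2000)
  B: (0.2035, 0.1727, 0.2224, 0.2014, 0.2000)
B

Both distributions are close to uniform, making this a harder comparison.

H(A) = 2.3089 bits
H(B) = 2.3173 bits

The distribution closer to uniform has higher entropy.
Answer: B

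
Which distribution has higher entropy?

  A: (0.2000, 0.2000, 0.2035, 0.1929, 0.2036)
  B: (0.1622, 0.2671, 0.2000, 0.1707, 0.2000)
A

Both distributions are close to uniform, making this a harder comparison.

H(A) = 2.3217 bits
H(B) = 2.2985 bits

The distribution closer to uniform has higher entropy.
Answer: A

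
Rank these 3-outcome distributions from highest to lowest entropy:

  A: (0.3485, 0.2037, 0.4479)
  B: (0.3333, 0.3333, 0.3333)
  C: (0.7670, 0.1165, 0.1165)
B > A > C

Key insight: Entropy is maximized by uniform distributions and minimized by concentrated distributions.

- Uniform distributions have maximum entropy log₂(3) = 1.5850 bits
- The more "peaked" or concentrated a distribution, the lower its entropy

Entropies:
  H(A) = 1.5165 bits
  H(B) = 1.5850 bits
  H(C) = 1.0162 bits

Ranking: B > A > C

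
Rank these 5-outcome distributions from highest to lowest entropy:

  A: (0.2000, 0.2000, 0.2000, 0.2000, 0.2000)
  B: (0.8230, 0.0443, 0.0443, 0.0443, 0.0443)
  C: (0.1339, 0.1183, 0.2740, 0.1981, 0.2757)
A > C > B

Key insight: Entropy is maximized by uniform distributions and minimized by concentrated distributions.

- Uniform distributions have maximum entropy log₂(5) = 2.3219 bits
- The more "peaked" or concentrated a distribution, the lower its entropy

Entropies:
  H(A) = 2.3219 bits
  H(B) = 1.0275 bits
  H(C) = 2.2397 bits

Ranking: A > C > B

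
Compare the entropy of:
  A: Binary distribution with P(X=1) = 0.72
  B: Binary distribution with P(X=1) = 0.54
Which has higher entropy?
B

For binary distributions, entropy is maximized at p=0.5 and decreases as p moves toward 0 or 1.

H(A) = H(0.72) = 0.8555 bits
H(B) = H(0.54) = 0.9954 bits

Distribution B (p=0.54) is closer to uniform (p=0.5), so it has higher entropy.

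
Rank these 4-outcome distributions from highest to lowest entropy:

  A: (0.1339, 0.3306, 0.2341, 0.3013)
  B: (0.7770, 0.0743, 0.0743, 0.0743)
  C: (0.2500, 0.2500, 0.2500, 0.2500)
C > A > B

Key insight: Entropy is maximized by uniform distributions and minimized by concentrated distributions.

- Uniform distributions have maximum entropy log₂(4) = 2.0000 bits
- The more "peaked" or concentrated a distribution, the lower its entropy

Entropies:
  H(A) = 1.9283 bits
  H(B) = 1.1191 bits
  H(C) = 2.0000 bits

Ranking: C > A > B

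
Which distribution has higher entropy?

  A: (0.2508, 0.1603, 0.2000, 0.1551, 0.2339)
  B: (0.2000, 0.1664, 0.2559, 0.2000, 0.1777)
B

Both distributions are close to uniform, making this a harder comparison.

H(A) = 2.2954 bits
H(B) = 2.3054 bits

The distribution closer to uniform has higher entropy.
Answer: B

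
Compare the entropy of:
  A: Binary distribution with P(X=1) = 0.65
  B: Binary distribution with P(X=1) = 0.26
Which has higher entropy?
A

For binary distributions, entropy is maximized at p=0.5 and decreases as p moves toward 0 or 1.

H(A) = H(0.65) = 0.9341 bits
H(B) = H(0.26) = 0.8267 bits

Distribution A (p=0.65) is closer to uniform (p=0.5), so it has higher entropy.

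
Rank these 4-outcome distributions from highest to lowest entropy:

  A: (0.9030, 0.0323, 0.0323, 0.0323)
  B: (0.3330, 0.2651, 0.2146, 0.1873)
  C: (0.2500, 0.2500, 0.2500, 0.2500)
C > B > A

Key insight: Entropy is maximized by uniform distributions and minimized by concentrated distributions.

- Uniform distributions have maximum entropy log₂(4) = 2.0000 bits
- The more "peaked" or concentrated a distribution, the lower its entropy

Entropies:
  H(A) = 0.6132 bits
  H(B) = 1.9651 bits
  H(C) = 2.0000 bits

Ranking: C > B > A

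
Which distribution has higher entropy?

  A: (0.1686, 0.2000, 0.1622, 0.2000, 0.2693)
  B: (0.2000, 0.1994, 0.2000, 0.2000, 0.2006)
B

Both distributions are close to uniform, making this a harder comparison.

H(A) = 2.2971 bits
H(B) = 2.3219 bits

The distribution closer to uniform has higher entropy.
Answer: B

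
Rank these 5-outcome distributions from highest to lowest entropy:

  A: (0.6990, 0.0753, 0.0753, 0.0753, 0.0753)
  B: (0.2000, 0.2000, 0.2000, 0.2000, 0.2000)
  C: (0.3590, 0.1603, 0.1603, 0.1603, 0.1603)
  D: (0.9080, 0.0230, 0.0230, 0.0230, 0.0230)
B > C > A > D

Key insight: Entropy is maximized by uniform distributions and minimized by concentrated distributions.

Entropies:
  H(A) = 1.4845 bits
  H(B) = 2.3219 bits
  H(C) = 2.2238 bits
  H(D) = 0.6271 bits

Ranking: B > C > A > D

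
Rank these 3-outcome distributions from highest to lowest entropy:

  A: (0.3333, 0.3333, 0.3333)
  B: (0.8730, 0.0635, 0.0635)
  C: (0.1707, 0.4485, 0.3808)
A > C > B

Key insight: Entropy is maximized by uniform distributions and minimized by concentrated distributions.

- Uniform distributions have maximum entropy log₂(3) = 1.5850 bits
- The more "peaked" or concentrated a distribution, the lower its entropy

Entropies:
  H(A) = 1.5850 bits
  H(B) = 0.6762 bits
  H(C) = 1.4846 bits

Ranking: A > C > B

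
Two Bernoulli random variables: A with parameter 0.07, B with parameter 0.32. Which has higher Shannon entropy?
B

For binary distributions, entropy is maximized at p=0.5 and decreases as p moves toward 0 or 1.

H(A) = H(0.07) = 0.3659 bits
H(B) = H(0.32) = 0.9044 bits

Distribution B (p=0.32) is closer to uniform (p=0.5), so it has higher entropy.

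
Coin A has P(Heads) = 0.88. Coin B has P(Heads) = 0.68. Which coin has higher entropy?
B

For binary distributions, entropy is maximized at p=0.5 and decreases as p moves toward 0 or 1.

H(A) = H(0.88) = 0.5294 bits
H(B) = H(0.68) = 0.9044 bits

Distribution B (p=0.68) is closer to uniform (p=0.5), so it has higher entropy.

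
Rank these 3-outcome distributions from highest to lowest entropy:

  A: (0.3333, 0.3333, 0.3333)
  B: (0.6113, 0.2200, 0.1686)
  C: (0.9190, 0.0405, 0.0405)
A > B > C

Key insight: Entropy is maximized by uniform distributions and minimized by concentrated distributions.

- Uniform distributions have maximum entropy log₂(3) = 1.5850 bits
- The more "peaked" or concentrated a distribution, the lower its entropy

Entropies:
  H(A) = 1.5850 bits
  H(B) = 1.3477 bits
  H(C) = 0.4867 bits

Ranking: A > B > C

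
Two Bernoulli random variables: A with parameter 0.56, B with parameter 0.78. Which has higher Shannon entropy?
A

For binary distributions, entropy is maximized at p=0.5 and decreases as p moves toward 0 or 1.

H(A) = H(0.56) = 0.9896 bits
H(B) = H(0.78) = 0.7602 bits

Distribution A (p=0.56) is closer to uniform (p=0.5), so it has higher entropy.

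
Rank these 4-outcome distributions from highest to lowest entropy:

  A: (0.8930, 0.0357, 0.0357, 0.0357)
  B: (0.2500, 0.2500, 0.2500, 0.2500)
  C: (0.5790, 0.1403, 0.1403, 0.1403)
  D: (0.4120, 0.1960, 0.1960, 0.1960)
B > D > C > A

Key insight: Entropy is maximized by uniform distributions and minimized by concentrated distributions.

Entropies:
  H(A) = 0.6604 bits
  H(B) = 2.0000 bits
  H(C) = 1.6492 bits
  H(D) = 1.9095 bits

Ranking: B > D > C > A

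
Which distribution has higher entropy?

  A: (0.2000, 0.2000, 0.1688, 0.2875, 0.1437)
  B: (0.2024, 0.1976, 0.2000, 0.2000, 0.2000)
B

Both distributions are close to uniform, making this a harder comparison.

H(A) = 2.2812 bits
H(B) = 2.3219 bits

The distribution closer to uniform has higher entropy.
Answer: B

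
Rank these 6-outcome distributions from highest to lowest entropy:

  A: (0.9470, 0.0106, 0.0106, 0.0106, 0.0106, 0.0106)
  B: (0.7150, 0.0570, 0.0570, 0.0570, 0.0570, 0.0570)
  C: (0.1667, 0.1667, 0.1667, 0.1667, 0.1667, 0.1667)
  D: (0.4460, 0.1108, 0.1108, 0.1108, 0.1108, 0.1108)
C > D > B > A

Key insight: Entropy is maximized by uniform distributions and minimized by concentrated distributions.

Entropies:
  H(A) = 0.4221 bits
  H(B) = 1.5239 bits
  H(C) = 2.5850 bits
  H(D) = 2.2779 bits

Ranking: C > D > B > A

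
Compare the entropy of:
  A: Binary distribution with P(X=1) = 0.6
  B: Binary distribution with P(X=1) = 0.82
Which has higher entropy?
A

For binary distributions, entropy is maximized at p=0.5 and decreases as p moves toward 0 or 1.

H(A) = H(0.6) = 0.9710 bits
H(B) = H(0.82) = 0.6801 bits

Distribution A (p=0.6) is closer to uniform (p=0.5), so it has higher entropy.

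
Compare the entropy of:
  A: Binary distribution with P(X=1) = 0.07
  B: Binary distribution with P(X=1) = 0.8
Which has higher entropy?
B

For binary distributions, entropy is maximized at p=0.5 and decreases as p moves toward 0 or 1.

H(A) = H(0.07) = 0.3659 bits
H(B) = H(0.8) = 0.7219 bits

Distribution B (p=0.8) is closer to uniform (p=0.5), so it has higher entropy.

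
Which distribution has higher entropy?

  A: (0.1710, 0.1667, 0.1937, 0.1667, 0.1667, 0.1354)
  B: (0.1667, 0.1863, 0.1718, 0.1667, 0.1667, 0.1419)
B

Both distributions are close to uniform, making this a harder comparison.

H(A) = 2.5774 bits
H(B) = 2.5805 bits

The distribution closer to uniform has higher entropy.
Answer: B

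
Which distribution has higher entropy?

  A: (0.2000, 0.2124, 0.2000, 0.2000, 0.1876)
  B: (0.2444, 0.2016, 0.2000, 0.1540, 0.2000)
A

Both distributions are close to uniform, making this a harder comparison.

H(A) = 2.3208 bits
H(B) = 2.3070 bits

The distribution closer to uniform has higher entropy.
Answer: A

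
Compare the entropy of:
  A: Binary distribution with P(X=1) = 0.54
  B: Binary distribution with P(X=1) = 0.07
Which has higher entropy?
A

For binary distributions, entropy is maximized at p=0.5 and decreases as p moves toward 0 or 1.

H(A) = H(0.54) = 0.9954 bits
H(B) = H(0.07) = 0.3659 bits

Distribution A (p=0.54) is closer to uniform (p=0.5), so it has higher entropy.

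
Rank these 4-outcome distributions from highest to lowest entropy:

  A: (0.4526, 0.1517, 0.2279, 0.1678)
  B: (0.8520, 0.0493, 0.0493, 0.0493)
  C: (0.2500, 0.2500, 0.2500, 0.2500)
C > A > B

Key insight: Entropy is maximized by uniform distributions and minimized by concentrated distributions.

- Uniform distributions have maximum entropy log₂(4) = 2.0000 bits
- The more "peaked" or concentrated a distribution, the lower its entropy

Entropies:
  H(A) = 1.8487 bits
  H(B) = 0.8394 bits
  H(C) = 2.0000 bits

Ranking: C > A > B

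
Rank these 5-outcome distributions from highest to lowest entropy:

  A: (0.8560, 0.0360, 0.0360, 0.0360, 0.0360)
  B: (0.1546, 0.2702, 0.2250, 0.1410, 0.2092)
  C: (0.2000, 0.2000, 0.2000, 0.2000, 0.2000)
C > B > A

Key insight: Entropy is maximized by uniform distributions and minimized by concentrated distributions.

- Uniform distributions have maximum entropy log₂(5) = 2.3219 bits
- The more "peaked" or concentrated a distribution, the lower its entropy

Entropies:
  H(A) = 0.8826 bits
  H(B) = 2.2814 bits
  H(C) = 2.3219 bits

Ranking: C > B > A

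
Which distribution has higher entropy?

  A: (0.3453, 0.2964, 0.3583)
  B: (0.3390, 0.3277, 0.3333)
B

Both distributions are close to uniform, making this a harder comparison.

H(A) = 1.5803 bits
H(B) = 1.5848 bits

The distribution closer to uniform has higher entropy.
Answer: B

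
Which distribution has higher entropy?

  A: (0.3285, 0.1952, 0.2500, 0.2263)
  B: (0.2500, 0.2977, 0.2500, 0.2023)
B

Both distributions are close to uniform, making this a harder comparison.

H(A) = 1.9728 bits
H(B) = 1.9868 bits

The distribution closer to uniform has higher entropy.
Answer: B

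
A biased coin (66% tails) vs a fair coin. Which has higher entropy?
Fair coin

The fair coin is uniform (p=0.5), maximizing binary entropy at 1 bit. The biased coin has H(0.66) ≈ 0.925 bits — its outcome is more predictable, so its entropy is lower.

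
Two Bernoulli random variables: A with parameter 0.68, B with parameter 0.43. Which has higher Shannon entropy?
B

For binary distributions, entropy is maximized at p=0.5 and decreases as p moves toward 0 or 1.

H(A) = H(0.68) = 0.9044 bits
H(B) = H(0.43) = 0.9858 bits

Distribution B (p=0.43) is closer to uniform (p=0.5), so it has higher entropy.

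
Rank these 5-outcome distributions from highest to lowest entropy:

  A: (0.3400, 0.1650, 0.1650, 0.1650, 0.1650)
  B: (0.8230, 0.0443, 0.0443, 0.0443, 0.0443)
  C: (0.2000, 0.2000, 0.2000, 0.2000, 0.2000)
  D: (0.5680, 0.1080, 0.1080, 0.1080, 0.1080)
C > A > D > B

Key insight: Entropy is maximized by uniform distributions and minimized by concentrated distributions.

Entropies:
  H(A) = 2.2448 bits
  H(B) = 1.0275 bits
  H(C) = 2.3219 bits
  H(D) = 1.8506 bits

Ranking: C > A > D > B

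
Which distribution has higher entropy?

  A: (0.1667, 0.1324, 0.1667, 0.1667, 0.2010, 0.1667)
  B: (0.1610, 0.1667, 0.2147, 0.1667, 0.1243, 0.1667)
A

Both distributions are close to uniform, making this a harder comparison.

H(A) = 2.5747 bits
H(B) = 2.5671 bits

The distribution closer to uniform has higher entropy.
Answer: A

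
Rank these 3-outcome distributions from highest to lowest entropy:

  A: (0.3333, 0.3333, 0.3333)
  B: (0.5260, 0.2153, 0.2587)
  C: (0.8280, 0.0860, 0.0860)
A > B > C

Key insight: Entropy is maximized by uniform distributions and minimized by concentrated distributions.

- Uniform distributions have maximum entropy log₂(3) = 1.5850 bits
- The more "peaked" or concentrated a distribution, the lower its entropy

Entropies:
  H(A) = 1.5850 bits
  H(B) = 1.4692 bits
  H(C) = 0.8343 bits

Ranking: A > B > C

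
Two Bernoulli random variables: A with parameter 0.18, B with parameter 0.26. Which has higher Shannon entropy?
B

For binary distributions, entropy is maximized at p=0.5 and decreases as p moves toward 0 or 1.

H(A) = H(0.18) = 0.6801 bits
H(B) = H(0.26) = 0.8267 bits

Distribution B (p=0.26) is closer to uniform (p=0.5), so it has higher entropy.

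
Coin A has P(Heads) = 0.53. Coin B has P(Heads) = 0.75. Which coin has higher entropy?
A

For binary distributions, entropy is maximized at p=0.5 and decreases as p moves toward 0 or 1.

H(A) = H(0.53) = 0.9974 bits
H(B) = H(0.75) = 0.8113 bits

Distribution A (p=0.53) is closer to uniform (p=0.5), so it has higher entropy.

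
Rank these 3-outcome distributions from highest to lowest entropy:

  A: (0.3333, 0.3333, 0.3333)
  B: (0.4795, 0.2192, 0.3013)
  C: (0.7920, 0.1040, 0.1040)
A > B > C

Key insight: Entropy is maximized by uniform distributions and minimized by concentrated distributions.

- Uniform distributions have maximum entropy log₂(3) = 1.5850 bits
- The more "peaked" or concentrated a distribution, the lower its entropy

Entropies:
  H(A) = 1.5850 bits
  H(B) = 1.5099 bits
  H(C) = 0.9456 bits

Ranking: A > B > C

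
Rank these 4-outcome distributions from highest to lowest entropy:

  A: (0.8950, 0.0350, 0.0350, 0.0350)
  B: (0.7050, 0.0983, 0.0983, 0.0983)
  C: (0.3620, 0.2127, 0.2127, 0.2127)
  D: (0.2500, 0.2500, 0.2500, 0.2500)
D > C > B > A

Key insight: Entropy is maximized by uniform distributions and minimized by concentrated distributions.

Entropies:
  H(A) = 0.6511 bits
  H(B) = 1.3427 bits
  H(C) = 1.9555 bits
  H(D) = 2.0000 bits

Ranking: D > C > B > A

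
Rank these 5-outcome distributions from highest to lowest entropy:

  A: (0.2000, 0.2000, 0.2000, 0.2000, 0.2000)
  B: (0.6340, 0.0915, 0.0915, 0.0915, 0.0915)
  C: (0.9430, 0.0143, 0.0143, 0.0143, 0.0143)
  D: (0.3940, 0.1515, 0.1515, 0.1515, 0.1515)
A > D > B > C

Key insight: Entropy is maximized by uniform distributions and minimized by concentrated distributions.

Entropies:
  H(A) = 2.3219 bits
  H(B) = 1.6796 bits
  H(C) = 0.4294 bits
  H(D) = 2.1793 bits

Ranking: A > D > B > C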